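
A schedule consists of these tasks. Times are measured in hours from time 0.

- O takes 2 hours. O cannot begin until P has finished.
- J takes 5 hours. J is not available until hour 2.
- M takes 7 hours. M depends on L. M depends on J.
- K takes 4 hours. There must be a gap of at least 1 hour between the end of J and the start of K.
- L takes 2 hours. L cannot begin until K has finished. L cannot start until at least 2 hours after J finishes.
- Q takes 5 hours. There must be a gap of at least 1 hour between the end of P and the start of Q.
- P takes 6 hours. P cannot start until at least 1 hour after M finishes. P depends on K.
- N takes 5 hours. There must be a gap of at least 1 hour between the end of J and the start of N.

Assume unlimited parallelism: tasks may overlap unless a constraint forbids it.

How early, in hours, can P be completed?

28

J cannot begin until its own release at hour 2. It runs from hour 2 to 2 + 5 = hour 7.
K cannot begin until J (finishes hour 7, plus 1-hour gap → hour 8). It runs from hour 8 to 8 + 4 = hour 12.
L needs all of K (finishes hour 12); J (finishes hour 7, plus 2-hour gap → hour 9). That puts its earliest start at hour 12; it finishes at 12 + 2 = hour 14.
M needs all of L (finishes hour 14); J (finishes hour 7). That puts its earliest start at hour 14; it finishes at 14 + 7 = hour 21.
For P: M (finishes hour 21, plus 1-hour gap → hour 22); K (finishes hour 12). Taking the maximum gives a start of hour 22, and it finishes at 22 + 6 = hour 28.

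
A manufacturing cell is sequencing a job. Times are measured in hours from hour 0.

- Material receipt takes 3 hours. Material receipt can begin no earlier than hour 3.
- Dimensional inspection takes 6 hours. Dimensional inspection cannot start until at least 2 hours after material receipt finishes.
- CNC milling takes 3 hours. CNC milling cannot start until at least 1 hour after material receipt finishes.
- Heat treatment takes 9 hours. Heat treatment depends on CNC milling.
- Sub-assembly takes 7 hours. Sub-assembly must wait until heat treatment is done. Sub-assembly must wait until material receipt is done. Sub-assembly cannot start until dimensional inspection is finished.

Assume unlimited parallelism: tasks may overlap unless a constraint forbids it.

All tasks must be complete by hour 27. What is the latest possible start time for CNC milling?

To finish by hour 27, sub-assembly (duration 7) must start no later than hour 20.
Heat treatment feeds into sub-assembly (must start by hour 20); so heat treatment must finish by hour 20 and therefore start by hour 11.
CNC milling must finish before heat treatment (must start by hour 11). With a 3-hour duration, CNC milling must start by 11 − 3 = hour 8.

8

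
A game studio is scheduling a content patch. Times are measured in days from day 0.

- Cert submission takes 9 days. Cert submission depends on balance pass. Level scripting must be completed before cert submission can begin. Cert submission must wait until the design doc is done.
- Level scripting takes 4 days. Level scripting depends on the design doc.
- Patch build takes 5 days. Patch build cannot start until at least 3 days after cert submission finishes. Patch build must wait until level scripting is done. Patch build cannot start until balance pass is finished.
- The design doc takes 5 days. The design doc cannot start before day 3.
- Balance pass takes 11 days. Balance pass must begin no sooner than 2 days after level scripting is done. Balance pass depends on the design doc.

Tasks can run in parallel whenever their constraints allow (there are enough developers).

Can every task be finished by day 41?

The design doc waits on its own release at day 3, so it starts at day 3 and finishes at 3 + 5 = day 8.
After the design doc (finishes day 8), level scripting can start at day 8 and finishes at day 12.
For balance pass: level scripting (finishes day 12, plus 2-day gap → day 14); the design doc (finishes day 8). Taking the maximum gives a start of day 14, and it finishes at 14 + 11 = day 25.
Cert submission has to wait for balance pass (finishes day 25); level scripting (finishes day 12); the design doc (finishes day 8). The latest of these is day 25, so cert submission runs day 25 to 25 + 9 = day 34.
For patch build: cert submission (finishes day 34, plus 3-day gap → day 37); level scripting (finishes day 12); balance pass (finishes day 25). Taking the maximum gives a start of day 37, and it finishes at 37 + 5 = day 42.
The earliest everything can be done is day 42, which is after the deadline of 41, so it is not possible.

No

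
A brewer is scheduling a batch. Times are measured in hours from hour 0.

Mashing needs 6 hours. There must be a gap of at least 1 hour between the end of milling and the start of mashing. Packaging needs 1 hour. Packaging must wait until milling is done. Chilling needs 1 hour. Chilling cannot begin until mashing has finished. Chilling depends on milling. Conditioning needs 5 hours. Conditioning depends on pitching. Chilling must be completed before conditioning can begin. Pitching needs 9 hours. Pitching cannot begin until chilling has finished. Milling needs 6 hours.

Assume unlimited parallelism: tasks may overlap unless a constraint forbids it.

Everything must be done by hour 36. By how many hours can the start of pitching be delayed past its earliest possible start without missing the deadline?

Milling has no prerequisites, so it starts at hour 0 and finishes at hour 6.
Mashing cannot begin until milling (finishes hour 6, plus 1-hour gap → hour 7). It runs from hour 7 to 7 + 6 = hour 13.
Chilling cannot start until mashing (finishes hour 13); milling (finishes hour 6). The controlling bound is hour 13, so chilling finishes at 13 + 1 = hour 14.
After chilling (finishes hour 14), pitching can start at hour 14 and finishes at hour 23.

Working backward from the deadline:
Conditioning must finish by hour 36; it takes 5 hours, so it must start by 36 − 5 = hour 31.
Pitching must finish before conditioning (must start by hour 31). With a 9-hour duration, pitching must start by 31 − 9 = hour 22.
So pitching can start as early as hour 14 and as late as hour 22, giving 22 − 14 = 8 hours of slack.

8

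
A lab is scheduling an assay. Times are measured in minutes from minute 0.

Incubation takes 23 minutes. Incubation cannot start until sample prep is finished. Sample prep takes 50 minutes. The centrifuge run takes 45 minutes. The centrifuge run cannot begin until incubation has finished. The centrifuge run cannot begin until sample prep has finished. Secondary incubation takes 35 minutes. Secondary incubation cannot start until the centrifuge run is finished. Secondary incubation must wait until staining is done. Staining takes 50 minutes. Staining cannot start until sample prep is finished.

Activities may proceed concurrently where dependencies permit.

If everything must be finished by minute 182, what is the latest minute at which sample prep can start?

29

Nothing follows secondary incubation; the deadline of minute 182 is its only limit. It must start by 182 − 35 = minute 147.
Since secondary incubation (must start by minute 147) depends on it, the centrifuge run must finish by minute 147. Backing off its 45-minute duration gives a latest start of minute 102.
Incubation feeds into the centrifuge run (must start by minute 102); so incubation must finish by minute 102 and therefore start by minute 79.
Staining feeds into secondary incubation (must start by minute 147); so staining must finish by minute 147 and therefore start by minute 97.
Sample prep feeds incubation (must start by minute 79); the centrifuge run (must start by minute 102); staining (must start by minute 97). Taking the minimum, sample prep must finish by minute 79 and start by 79 − 50 = minute 29.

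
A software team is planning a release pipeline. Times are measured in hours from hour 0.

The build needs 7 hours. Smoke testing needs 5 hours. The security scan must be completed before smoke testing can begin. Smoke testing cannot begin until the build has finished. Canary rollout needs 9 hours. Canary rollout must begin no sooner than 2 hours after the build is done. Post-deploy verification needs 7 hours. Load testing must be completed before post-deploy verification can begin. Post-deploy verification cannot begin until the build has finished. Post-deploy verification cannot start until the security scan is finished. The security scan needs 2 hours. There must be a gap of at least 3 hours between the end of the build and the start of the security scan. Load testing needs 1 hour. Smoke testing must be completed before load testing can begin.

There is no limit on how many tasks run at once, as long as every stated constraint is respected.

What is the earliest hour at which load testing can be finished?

18

Nothing blocks the build, so it runs from hour 0 to hour 7.
After the build (finishes hour 7, plus 3-hour gap → hour 10), the security scan can start at hour 10 and finishes at hour 12.
Smoke testing cannot start until the security scan (finishes hour 12); the build (finishes hour 7). The controlling bound is hour 12, so smoke testing finishes at 12 + 5 = hour 17.
Load testing cannot begin until smoke testing (finishes hour 17). It runs from hour 17 to 17 + 1 = hour 18.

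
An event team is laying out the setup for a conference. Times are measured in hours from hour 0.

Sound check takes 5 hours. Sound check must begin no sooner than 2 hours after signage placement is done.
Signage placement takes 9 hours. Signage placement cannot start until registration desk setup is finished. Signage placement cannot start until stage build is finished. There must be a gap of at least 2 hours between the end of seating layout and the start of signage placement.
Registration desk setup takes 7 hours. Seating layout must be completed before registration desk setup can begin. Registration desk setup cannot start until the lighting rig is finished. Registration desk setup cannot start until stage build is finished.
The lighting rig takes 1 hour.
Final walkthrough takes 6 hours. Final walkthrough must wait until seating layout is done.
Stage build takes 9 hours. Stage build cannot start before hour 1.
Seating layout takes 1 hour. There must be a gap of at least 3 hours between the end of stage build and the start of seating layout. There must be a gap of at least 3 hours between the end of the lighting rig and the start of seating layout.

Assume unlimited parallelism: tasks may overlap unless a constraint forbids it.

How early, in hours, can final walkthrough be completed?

20

The lighting rig can start immediately at hour 0; it finishes at hour 1.
Stage build waits on its own release at hour 1, so it starts at hour 1 and finishes at 1 + 9 = hour 10.
Seating layout has to wait for stage build (finishes hour 10, plus 3-hour gap → hour 13); the lighting rig (finishes hour 1, plus 3-hour gap → hour 4). The latest of these is hour 13, so seating layout runs hour 13 to 13 + 1 = hour 14.
Final walkthrough waits on seating layout (finishes hour 14), so it starts at hour 14 and finishes at 14 + 6 = hour 20.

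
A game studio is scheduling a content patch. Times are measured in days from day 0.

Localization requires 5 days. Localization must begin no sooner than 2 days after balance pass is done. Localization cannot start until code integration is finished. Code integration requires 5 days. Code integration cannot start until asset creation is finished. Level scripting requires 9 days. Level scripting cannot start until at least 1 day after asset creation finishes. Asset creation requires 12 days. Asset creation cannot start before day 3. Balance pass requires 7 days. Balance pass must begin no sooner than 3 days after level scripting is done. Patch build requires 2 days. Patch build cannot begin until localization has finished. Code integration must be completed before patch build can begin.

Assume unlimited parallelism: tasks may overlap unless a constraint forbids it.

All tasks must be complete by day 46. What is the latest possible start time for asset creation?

5

Nothing follows patch build; the deadline of day 46 is its only limit. It must start by 46 − 2 = day 44.
Localization must finish before patch build (must start by day 44). With a 5-day duration, localization must start by 44 − 5 = day 39.
Since localization (must start by day 39, minus 2-day gap → day 37) depends on it, balance pass must finish by day 37. Backing off its 7-day duration gives a latest start of day 30.
Level scripting must finish before balance pass (must start by day 30, minus 3-day gap → day 27). With a 9-day duration, level scripting must start by 27 − 9 = day 18.
Code integration has several dependents: localization (must start by day 39); patch build (must start by day 44). The earliest of those limits is day 39, so code integration must start by 39 − 5 = day 34.
Asset creation must finish in time for level scripting (must start by day 18, minus 1-day gap → day 17); code integration (must start by day 34). The tightest is day 17, so asset creation must start by 17 − 12 = day 5.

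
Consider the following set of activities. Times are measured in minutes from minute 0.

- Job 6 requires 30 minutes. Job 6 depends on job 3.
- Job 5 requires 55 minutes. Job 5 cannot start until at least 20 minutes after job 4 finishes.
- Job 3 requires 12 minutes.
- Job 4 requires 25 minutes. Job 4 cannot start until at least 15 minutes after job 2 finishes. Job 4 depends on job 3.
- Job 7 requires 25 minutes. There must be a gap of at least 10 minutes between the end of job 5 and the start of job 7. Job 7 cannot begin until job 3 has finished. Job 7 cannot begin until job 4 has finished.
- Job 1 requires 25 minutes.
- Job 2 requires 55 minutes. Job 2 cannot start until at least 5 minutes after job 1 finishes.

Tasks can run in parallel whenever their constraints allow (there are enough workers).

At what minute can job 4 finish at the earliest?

Nothing blocks job 3, so it runs from minute 0 to minute 12.
Job 1 has no prerequisites, so it starts at minute 0 and finishes at minute 25.
After job 1 (finishes minute 25, plus 5-minute gap → minute 30), job 2 can start at minute 30 and finishes at minute 85.
For job 4: job 2 (finishes minute 85, plus 15-minute gap → minute 100); job 3 (finishes minute 12). Taking the maximum gives a start of minute 100, and it finishes at 100 + 25 = minute 125.

125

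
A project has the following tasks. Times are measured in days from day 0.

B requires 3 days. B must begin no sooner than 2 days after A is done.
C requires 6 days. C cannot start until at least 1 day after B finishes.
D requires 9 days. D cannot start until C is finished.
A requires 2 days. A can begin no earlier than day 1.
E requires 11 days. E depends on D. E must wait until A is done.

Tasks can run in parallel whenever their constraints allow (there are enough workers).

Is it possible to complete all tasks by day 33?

A waits on its own release at day 1, so it starts at day 1 and finishes at 1 + 2 = day 3.
After A (finishes day 3, plus 2-day gap → day 5), B can start at day 5 and finishes at day 8.
C cannot begin until B (finishes day 8, plus 1-day gap → day 9). It runs from day 9 to 9 + 6 = day 15.
D waits on C (finishes day 15), so it starts at day 15 and finishes at 15 + 9 = day 24.
For E: D (finishes day 24); A (finishes day 3). Taking the maximum gives a start of day 24, and it finishes at 24 + 11 = day 35.
The earliest everything can be done is day 35, which is after the deadline of 33, so it is not possible.

No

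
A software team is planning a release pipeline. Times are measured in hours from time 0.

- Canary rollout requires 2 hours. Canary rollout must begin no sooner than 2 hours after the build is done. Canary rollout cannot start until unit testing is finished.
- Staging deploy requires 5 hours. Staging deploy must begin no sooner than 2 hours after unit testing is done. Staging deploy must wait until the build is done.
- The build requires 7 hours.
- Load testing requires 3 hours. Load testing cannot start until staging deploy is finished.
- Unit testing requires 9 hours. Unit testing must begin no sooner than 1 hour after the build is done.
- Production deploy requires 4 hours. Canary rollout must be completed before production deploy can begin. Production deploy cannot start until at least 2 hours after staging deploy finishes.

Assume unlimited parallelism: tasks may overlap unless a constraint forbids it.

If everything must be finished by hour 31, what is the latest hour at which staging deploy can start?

20

Load testing has no dependents, so it just needs to finish by hour 31. Starting by 31 − 3 = hour 28 achieves that.
Production deploy has no dependents, so it just needs to finish by hour 31. Starting by 31 − 4 = hour 27 achieves that.
Staging deploy feeds load testing (must start by hour 28); production deploy (must start by hour 27, minus 2-hour gap → hour 25). Taking the minimum, staging deploy must finish by hour 25 and start by 25 − 5 = hour 20.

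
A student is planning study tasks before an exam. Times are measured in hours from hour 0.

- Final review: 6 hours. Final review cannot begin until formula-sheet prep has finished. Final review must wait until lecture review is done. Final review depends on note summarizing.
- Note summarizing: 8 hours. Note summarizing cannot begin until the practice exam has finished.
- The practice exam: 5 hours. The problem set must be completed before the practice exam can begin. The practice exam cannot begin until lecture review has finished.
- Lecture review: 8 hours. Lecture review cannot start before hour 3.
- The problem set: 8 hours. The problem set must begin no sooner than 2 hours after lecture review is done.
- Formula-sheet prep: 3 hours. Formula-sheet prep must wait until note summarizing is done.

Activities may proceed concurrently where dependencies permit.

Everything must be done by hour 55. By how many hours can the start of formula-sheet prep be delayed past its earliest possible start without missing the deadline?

12

Lecture review waits on its own release at hour 3, so it starts at hour 3 and finishes at 3 + 8 = hour 11.
The problem set cannot begin until lecture review (finishes hour 11, plus 2-hour gap → hour 13). It runs from hour 13 to 13 + 8 = hour 21.
The practice exam has to wait for the problem set (finishes hour 21); lecture review (finishes hour 11). The latest of these is hour 21, so the practice exam runs hour 21 to 21 + 5 = hour 26.
Note summarizing cannot begin until the practice exam (finishes hour 26). It runs from hour 26 to 26 + 8 = hour 34.
Formula-sheet prep waits on note summarizing (finishes hour 34), so it starts at hour 34 and finishes at 34 + 3 = hour 37.

Working backward from the deadline:
Final review must finish by hour 55; it takes 6 hours, so it must start by 55 − 6 = hour 49.
Formula-sheet prep must finish before final review (must start by hour 49). With a 3-hour duration, formula-sheet prep must start by 49 − 3 = hour 46.
So formula-sheet prep can start as early as hour 34 and as late as hour 46, giving 46 − 34 = 12 hours of slack.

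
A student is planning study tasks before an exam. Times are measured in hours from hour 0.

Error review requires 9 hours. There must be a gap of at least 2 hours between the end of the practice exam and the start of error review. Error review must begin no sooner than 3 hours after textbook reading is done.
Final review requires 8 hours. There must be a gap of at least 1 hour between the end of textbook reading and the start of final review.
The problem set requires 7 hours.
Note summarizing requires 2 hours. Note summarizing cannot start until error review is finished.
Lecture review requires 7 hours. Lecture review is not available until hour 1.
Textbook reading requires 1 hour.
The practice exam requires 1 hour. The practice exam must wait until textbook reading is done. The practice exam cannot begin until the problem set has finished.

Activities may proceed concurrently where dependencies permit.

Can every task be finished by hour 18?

No

Nothing blocks the problem set, so it runs from hour 0 to hour 7.
After its own release at hour 1, lecture review can start at hour 1 and finishes at hour 8.
Textbook reading has no prerequisites, so it starts at hour 0 and finishes at hour 1.
Final review cannot begin until textbook reading (finishes hour 1, plus 1-hour gap → hour 2). It runs from hour 2 to 2 + 8 = hour 10.
The practice exam has to wait for textbook reading (finishes hour 1); the problem set (finishes hour 7). The latest of these is hour 7, so the practice exam runs hour 7 to 7 + 1 = hour 8.
Error review needs all of the practice exam (finishes hour 8, plus 2-hour gap → hour 10); textbook reading (finishes hour 1, plus 3-hour gap → hour 4). That puts its earliest start at hour 10; it finishes at 10 + 9 = hour 19.
After error review (finishes hour 19), note summarizing can start at hour 19 and finishes at hour 21.
The earliest everything can be done is hour 21, which is after the deadline of 18, so it is not possible.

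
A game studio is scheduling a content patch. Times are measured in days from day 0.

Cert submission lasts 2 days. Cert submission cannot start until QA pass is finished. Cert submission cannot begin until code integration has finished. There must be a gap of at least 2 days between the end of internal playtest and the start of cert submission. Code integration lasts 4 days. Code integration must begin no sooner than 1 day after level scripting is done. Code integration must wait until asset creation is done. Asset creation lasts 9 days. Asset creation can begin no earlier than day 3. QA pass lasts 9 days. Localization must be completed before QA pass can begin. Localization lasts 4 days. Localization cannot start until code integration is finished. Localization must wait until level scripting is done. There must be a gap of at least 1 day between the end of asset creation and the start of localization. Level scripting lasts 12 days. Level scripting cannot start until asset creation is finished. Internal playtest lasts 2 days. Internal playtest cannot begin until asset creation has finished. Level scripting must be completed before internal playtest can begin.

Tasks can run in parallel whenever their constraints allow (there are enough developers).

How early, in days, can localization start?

After its own release at day 3, asset creation can start at day 3 and finishes at day 12.
Level scripting waits on asset creation (finishes day 12), so it starts at day 12 and finishes at 12 + 12 = day 24.
Code integration has to wait for level scripting (finishes day 24, plus 1-day gap → day 25); asset creation (finishes day 12). The latest of these is day 25, so code integration runs day 25 to 25 + 4 = day 29.
Localization waits on code integration (finishes day 29); level scripting (finishes day 24); asset creation (finishes day 12, plus 1-day gap → day 13). The latest of these is day 29, which is the earliest localization can start.

29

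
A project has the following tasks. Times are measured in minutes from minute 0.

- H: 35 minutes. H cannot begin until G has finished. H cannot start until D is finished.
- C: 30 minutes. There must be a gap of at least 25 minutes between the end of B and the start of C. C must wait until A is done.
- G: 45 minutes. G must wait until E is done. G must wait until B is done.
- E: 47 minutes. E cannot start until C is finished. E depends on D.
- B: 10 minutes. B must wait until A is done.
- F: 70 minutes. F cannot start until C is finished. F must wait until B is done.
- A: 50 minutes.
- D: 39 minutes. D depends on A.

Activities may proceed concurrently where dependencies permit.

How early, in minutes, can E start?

A can start immediately at minute 0; it finishes at minute 50.
After A (finishes minute 50), D can start at minute 50 and finishes at minute 89.
After A (finishes minute 50), B can start at minute 50 and finishes at minute 60.
For C: B (finishes minute 60, plus 25-minute gap → minute 85); A (finishes minute 50). Taking the maximum gives a start of minute 85, and it finishes at 85 + 30 = minute 115.
E waits on C (finishes minute 115); D (finishes minute 89). The latest of these is minute 115, which is the earliest E can start.

115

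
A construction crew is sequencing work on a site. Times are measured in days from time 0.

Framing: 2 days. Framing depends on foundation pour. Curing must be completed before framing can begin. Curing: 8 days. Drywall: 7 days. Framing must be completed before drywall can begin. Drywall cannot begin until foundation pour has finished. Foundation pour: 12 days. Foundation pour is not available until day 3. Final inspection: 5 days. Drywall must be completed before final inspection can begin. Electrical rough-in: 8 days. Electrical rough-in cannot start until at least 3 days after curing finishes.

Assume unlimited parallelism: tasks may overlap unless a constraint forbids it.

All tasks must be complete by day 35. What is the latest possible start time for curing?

13

Nothing follows final inspection; the deadline of day 35 is its only limit. It must start by 35 − 5 = day 30.
Since final inspection (must start by day 30) depends on it, drywall must finish by day 30. Backing off its 7-day duration gives a latest start of day 23.
Since drywall (must start by day 23) depends on it, framing must finish by day 23. Backing off its 2-day duration gives a latest start of day 21.
Nothing follows electrical rough-in; the deadline of day 35 is its only limit. It must start by 35 − 8 = day 27.
Curing must finish in time for framing (must start by day 21); electrical rough-in (must start by day 27, minus 3-day gap → day 24). The tightest is day 21, so curing must start by 21 − 8 = day 13.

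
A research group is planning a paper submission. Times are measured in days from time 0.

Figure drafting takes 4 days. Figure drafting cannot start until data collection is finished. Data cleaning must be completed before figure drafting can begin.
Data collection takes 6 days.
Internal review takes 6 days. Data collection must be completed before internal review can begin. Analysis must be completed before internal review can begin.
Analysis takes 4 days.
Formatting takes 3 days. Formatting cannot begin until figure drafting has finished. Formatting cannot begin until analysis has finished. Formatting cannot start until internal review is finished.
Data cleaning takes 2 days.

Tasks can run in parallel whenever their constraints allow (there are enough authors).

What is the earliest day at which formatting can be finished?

Analysis can start immediately at day 0; it finishes at day 4.
Nothing blocks data cleaning, so it runs from day 0 to day 2.
Data collection has no prerequisites, so it starts at day 0 and finishes at day 6.
Internal review has to wait for data collection (finishes day 6); analysis (finishes day 4). The latest of these is day 6, so internal review runs day 6 to 6 + 6 = day 12.
Figure drafting cannot start until data collection (finishes day 6); data cleaning (finishes day 2). The controlling bound is day 6, so figure drafting finishes at 6 + 4 = day 10.
For formatting: figure drafting (finishes day 10); analysis (finishes day 4); internal review (finishes day 12). Taking the maximum gives a start of day 12, and it finishes at 12 + 3 = day 15.

15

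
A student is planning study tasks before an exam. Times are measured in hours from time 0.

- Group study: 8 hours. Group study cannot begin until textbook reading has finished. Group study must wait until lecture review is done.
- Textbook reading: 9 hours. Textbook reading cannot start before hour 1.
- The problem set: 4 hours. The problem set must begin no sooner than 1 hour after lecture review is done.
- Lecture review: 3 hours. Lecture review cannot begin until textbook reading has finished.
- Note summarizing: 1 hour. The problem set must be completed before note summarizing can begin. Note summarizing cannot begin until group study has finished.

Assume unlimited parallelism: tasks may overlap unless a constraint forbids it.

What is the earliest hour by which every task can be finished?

22

Textbook reading cannot begin until its own release at hour 1. It runs from hour 1 to 1 + 9 = hour 10.
Lecture review cannot begin until textbook reading (finishes hour 10). It runs from hour 10 to 10 + 3 = hour 13.
Group study cannot start until textbook reading (finishes hour 10); lecture review (finishes hour 13). The controlling bound is hour 13, so group study finishes at 13 + 8 = hour 21.
The problem set waits on lecture review (finishes hour 13, plus 1-hour gap → hour 14), so it starts at hour 14 and finishes at 14 + 4 = hour 18.
Note summarizing has to wait for the problem set (finishes hour 18); group study (finishes hour 21). The latest of these is hour 21, so note summarizing runs hour 21 to 21 + 1 = hour 22.
All tasks are finished once the last one completes. Finish times: Textbook reading at 10, Lecture review at 13, The problem set at 18, Group study at 21, Note summarizing at 22. The latest is hour 22.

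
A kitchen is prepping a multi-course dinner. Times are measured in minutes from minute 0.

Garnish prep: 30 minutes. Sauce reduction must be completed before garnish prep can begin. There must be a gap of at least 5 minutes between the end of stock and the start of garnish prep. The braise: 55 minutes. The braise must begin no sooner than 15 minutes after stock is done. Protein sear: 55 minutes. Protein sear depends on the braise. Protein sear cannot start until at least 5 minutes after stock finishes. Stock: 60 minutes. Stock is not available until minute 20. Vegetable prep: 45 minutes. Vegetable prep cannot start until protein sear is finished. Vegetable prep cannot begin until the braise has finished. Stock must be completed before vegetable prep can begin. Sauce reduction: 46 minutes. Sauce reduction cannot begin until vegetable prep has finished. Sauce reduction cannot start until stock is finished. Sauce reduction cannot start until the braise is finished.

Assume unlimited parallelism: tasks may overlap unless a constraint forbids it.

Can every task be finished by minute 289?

Stock cannot begin until its own release at minute 20. It runs from minute 20 to 20 + 60 = minute 80.
The braise cannot begin until stock (finishes minute 80, plus 15-minute gap → minute 95). It runs from minute 95 to 95 + 55 = minute 150.
Protein sear has to wait for the braise (finishes minute 150); stock (finishes minute 80, plus 5-minute gap → minute 85). The latest of these is minute 150, so protein sear runs minute 150 to 150 + 55 = minute 205.
Vegetable prep needs all of protein sear (finishes minute 205); the braise (finishes minute 150); stock (finishes minute 80). That puts its earliest start at minute 205; it finishes at 205 + 45 = minute 250.
For sauce reduction: vegetable prep (finishes minute 250); stock (finishes minute 80); the braise (finishes minute 150). Taking the maximum gives a start of minute 250, and it finishes at 250 + 46 = minute 296.
Garnish prep has to wait for sauce reduction (finishes minute 296); stock (finishes minute 80, plus 5-minute gap → minute 85). The latest of these is minute 296, so garnish prep runs minute 296 to 296 + 30 = minute 326.
The earliest everything can be done is minute 326, which is after the deadline of 289, so it is not possible.

No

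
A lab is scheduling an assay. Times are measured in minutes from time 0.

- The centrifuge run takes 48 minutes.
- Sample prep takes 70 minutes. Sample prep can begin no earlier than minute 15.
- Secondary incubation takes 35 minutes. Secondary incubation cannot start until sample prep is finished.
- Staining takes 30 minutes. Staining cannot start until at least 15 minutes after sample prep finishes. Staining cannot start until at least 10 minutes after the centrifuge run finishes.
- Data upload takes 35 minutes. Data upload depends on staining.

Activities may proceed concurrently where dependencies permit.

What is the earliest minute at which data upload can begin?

The centrifuge run can start immediately at minute 0; it finishes at minute 48.
After its own release at minute 15, sample prep can start at minute 15 and finishes at minute 85.
Staining cannot start until sample prep (finishes minute 85, plus 15-minute gap → minute 100); the centrifuge run (finishes minute 48, plus 10-minute gap → minute 58). The controlling bound is minute 100, so staining finishes at 100 + 30 = minute 130.
Data upload waits on staining (finishes minute 130), so the earliest it can start is minute 130.

130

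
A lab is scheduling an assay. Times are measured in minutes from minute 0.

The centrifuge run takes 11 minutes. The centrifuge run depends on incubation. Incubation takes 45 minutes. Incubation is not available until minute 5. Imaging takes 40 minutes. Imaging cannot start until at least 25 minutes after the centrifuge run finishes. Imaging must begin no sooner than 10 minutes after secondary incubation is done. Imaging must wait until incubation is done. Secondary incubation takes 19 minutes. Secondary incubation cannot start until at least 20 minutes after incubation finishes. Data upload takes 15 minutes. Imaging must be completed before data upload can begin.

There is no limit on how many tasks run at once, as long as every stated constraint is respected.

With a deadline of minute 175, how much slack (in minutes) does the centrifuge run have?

Incubation waits on its own release at minute 5, so it starts at minute 5 and finishes at 5 + 45 = minute 50.
The centrifuge run waits on incubation (finishes minute 50), so it starts at minute 50 and finishes at 50 + 11 = minute 61.

Working backward from the deadline:
Nothing follows data upload; the deadline of minute 175 is its only limit. It must start by 175 − 15 = minute 160.
Imaging feeds into data upload (must start by minute 160); so imaging must finish by minute 160 and therefore start by minute 120.
Since imaging (must start by minute 120, minus 25-minute gap → minute 95) depends on it, the centrifuge run must finish by minute 95. Backing off its 11-minute duration gives a latest start of minute 84.
So the centrifuge run can start as early as minute 50 and as late as minute 84, giving 84 − 50 = 34 minutes of slack.

34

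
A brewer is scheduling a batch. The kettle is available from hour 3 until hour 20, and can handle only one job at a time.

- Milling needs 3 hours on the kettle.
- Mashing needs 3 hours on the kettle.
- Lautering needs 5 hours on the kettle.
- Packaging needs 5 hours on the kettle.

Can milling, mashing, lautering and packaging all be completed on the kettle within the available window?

The kettle window is 20 − 3 = 17 hours.
Running back to back, the jobs need 3 + 3 + 5 + 5 = 16 hours on the kettle.
Since 16 ≤ 17, they fit within the window.

Yes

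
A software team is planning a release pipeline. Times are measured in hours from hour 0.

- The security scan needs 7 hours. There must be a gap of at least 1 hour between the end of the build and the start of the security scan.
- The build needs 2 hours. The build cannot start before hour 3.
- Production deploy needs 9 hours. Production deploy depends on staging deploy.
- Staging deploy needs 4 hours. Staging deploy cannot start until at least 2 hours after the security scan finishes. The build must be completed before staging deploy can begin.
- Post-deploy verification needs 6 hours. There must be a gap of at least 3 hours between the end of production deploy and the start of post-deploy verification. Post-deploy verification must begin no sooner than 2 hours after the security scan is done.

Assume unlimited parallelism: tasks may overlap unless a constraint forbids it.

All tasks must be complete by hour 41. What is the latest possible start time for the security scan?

10

Nothing follows post-deploy verification; the deadline of hour 41 is its only limit. It must start by 41 − 6 = hour 35.
Since post-deploy verification (must start by hour 35, minus 3-hour gap → hour 32) depends on it, production deploy must finish by hour 32. Backing off its 9-hour duration gives a latest start of hour 23.
Staging deploy has to be done before production deploy (must start by hour 23). That means finishing by hour 23, i.e. starting by 23 − 4 = hour 19.
For the security scan: staging deploy (must start by hour 19, minus 2-hour gap → hour 17); post-deploy verification (must start by hour 35, minus 2-hour gap → hour 33). The most restrictive is hour 17; with a 7-hour duration, the security scan must start by hour 10.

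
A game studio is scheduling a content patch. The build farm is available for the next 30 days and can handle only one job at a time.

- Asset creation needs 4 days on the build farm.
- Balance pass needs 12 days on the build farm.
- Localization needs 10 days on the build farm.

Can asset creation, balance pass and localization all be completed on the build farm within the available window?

Running back to back, the jobs need 4 + 12 + 10 = 26 days on the build farm.
Since 26 ≤ 30, they fit within the window.

Yes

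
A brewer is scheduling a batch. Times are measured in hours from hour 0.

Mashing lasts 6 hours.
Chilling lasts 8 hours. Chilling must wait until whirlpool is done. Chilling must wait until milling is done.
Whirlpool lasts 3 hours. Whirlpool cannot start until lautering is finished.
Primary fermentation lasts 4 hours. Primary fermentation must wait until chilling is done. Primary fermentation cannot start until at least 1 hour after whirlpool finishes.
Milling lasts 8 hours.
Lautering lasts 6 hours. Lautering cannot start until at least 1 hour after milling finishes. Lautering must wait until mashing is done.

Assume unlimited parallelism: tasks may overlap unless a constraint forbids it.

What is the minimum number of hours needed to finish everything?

30

Mashing has no prerequisites, so it starts at hour 0 and finishes at hour 6.
Nothing blocks milling, so it runs from hour 0 to hour 8.
Lautering has to wait for milling (finishes hour 8, plus 1-hour gap → hour 9); mashing (finishes hour 6). The latest of these is hour 9, so lautering runs hour 9 to 9 + 6 = hour 15.
Whirlpool waits on lautering (finishes hour 15), so it starts at hour 15 and finishes at 15 + 3 = hour 18.
Chilling cannot start until whirlpool (finishes hour 18); milling (finishes hour 8). The controlling bound is hour 18, so chilling finishes at 18 + 8 = hour 26.
For primary fermentation: chilling (finishes hour 26); whirlpool (finishes hour 18, plus 1-hour gap → hour 19). Taking the maximum gives a start of hour 26, and it finishes at 26 + 4 = hour 30.
All tasks are finished once the last one completes. Finish times: Milling at 8, Mashing at 6, Lautering at 15, Whirlpool at 18, Chilling at 26, Primary fermentation at 30. The latest is hour 30.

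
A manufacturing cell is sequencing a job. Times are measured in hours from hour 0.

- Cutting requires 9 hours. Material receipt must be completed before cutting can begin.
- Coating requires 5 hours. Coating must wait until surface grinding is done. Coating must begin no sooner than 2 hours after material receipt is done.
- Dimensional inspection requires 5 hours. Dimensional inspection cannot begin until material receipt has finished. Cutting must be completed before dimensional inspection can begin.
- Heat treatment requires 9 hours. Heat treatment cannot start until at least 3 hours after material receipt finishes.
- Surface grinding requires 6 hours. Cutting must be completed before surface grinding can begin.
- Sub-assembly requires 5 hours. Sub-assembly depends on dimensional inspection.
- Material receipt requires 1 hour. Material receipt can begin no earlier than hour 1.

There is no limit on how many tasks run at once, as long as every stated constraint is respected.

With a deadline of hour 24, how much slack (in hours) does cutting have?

2

Material receipt waits on its own release at hour 1, so it starts at hour 1 and finishes at 1 + 1 = hour 2.
Cutting cannot begin until material receipt (finishes hour 2). It runs from hour 2 to 2 + 9 = hour 11.

Working backward from the deadline:
Nothing follows coating; the deadline of hour 24 is its only limit. It must start by 24 − 5 = hour 19.
Surface grinding feeds into coating (must start by hour 19); so surface grinding must finish by hour 19 and therefore start by hour 13.
Sub-assembly has no dependents, so it just needs to finish by hour 24. Starting by 24 − 5 = hour 19 achieves that.
Dimensional inspection must finish before sub-assembly (must start by hour 19). With a 5-hour duration, dimensional inspection must start by 19 − 5 = hour 14.
Cutting has several dependents: surface grinding (must start by hour 13); dimensional inspection (must start by hour 14). The earliest of those limits is hour 13, so cutting must start by 13 − 9 = hour 4.
So cutting can start as early as hour 2 and as late as hour 4, giving 4 − 2 = 2 hours of slack.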